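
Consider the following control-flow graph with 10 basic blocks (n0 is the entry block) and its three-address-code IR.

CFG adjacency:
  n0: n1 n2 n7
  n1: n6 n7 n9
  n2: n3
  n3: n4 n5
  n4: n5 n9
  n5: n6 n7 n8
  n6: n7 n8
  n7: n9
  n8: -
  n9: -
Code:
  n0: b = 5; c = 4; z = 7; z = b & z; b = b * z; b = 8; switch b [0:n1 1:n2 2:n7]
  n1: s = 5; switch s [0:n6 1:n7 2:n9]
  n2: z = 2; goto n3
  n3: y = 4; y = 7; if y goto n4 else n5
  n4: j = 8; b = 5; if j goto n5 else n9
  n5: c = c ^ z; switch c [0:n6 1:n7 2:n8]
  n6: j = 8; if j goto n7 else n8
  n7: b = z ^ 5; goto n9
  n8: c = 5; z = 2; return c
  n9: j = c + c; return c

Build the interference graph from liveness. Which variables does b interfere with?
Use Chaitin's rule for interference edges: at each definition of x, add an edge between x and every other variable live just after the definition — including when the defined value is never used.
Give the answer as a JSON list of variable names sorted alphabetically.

Block summaries:
  n0: {b,c,z} / ∅
  n1: {s} / ∅
  n2: {z} / ∅
  n3: {y} / ∅
  n4: {b,j} / ∅
  n5: {c} / {c,z}
  n6: {j} / ∅
  n7: {b} / {z}
  n8: {c,z} / ∅
  n9: {j} / {c}

Live sets:
  live n0: ∅→{c,z}
  live n1: {c,z}→{c,z}
  live n2: {c}→{c,z}
  live n3: {c,z}→{c,z}
  live n4: {c,z}→{c,z}
  live n5: {c,z}→{c,z}
  live n6: {c,z}→{c,z}
  live n7: {c,z}→{c}
  live n8: ∅→∅
  live n9: {c}→∅

Conflict graph:
  b — {c,j,z}
  c — {b,j,s,y,z}
  j — {b,c,z}
  s — {c,z}
  y — {c,z}
  z — {b,c,j,s,y}

N(b) = ["c", "j", "z"]

Answer: ["c", "j", "z"]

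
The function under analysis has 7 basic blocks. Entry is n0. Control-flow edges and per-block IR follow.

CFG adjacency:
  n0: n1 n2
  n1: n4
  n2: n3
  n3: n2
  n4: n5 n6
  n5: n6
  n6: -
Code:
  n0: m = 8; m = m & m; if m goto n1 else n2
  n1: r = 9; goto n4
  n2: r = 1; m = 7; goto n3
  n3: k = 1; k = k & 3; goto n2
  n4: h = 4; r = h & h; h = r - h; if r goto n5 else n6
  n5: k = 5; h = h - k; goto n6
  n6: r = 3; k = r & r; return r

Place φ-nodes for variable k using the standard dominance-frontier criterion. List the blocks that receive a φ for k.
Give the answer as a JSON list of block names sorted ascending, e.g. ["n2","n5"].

Answer: ["n2", "n6"]

Analysis:
idom tree: n1←n0 n2←n0 n3←n2 n4←n1 n5←n4 n6←n4
Dom∩ at merges:
  n2: preds {n0,n3}: {n0} ∩ {n0,n2,n3} = {n0}; idom=n0
  n6: preds {n4,n5}: {n0,n1,n4} ∩ {n0,n1,n4,n5} = {n0,n1,n4}; idom=n4

DF walk-up:
  join n2 pred n0: · stop@n0
  join n2 pred n3: n3→n2 stop@n0
  join n6 pred n4: · stop@n4
  join n6 pred n5: n5 stop@n4
  n0: DF=∅
  n1: DF=∅
  n2: DF={n2}
  n3: DF={n2}
  n4: DF=∅
  n5: DF={n6}
  n6: DF=∅

φ for k: defs {n3,n5,n6}
  DF⁺ = {n2,n6}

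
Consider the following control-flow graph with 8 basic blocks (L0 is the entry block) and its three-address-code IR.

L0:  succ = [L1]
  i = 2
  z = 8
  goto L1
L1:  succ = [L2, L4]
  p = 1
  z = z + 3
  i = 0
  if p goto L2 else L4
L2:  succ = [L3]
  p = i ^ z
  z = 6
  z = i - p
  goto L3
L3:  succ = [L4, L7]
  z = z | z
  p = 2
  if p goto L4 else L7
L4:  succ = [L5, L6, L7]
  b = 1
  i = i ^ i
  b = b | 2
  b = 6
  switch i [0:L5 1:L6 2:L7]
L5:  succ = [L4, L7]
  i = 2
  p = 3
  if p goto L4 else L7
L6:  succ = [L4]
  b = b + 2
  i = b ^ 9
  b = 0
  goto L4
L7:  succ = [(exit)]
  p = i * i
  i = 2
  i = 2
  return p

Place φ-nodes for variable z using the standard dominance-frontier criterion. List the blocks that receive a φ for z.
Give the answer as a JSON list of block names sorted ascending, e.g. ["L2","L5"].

Answer: ["L4", "L7"]

Working:
idom tree: L1←L0 L2←L1 L3←L2 L4←L1 L5←L4 L6←L4 L7←L1
Dom∩ at merges:
  L4: preds {L1,L3,L5,L6}: {L0,L1} ∩ {L0,L1,L2,L3} ∩ {L0,L1,L4,L5} ∩ {L0,L1,L4,L6} = {L0,L1}; idom=L1
  L7: preds {L3,L4,L5}: {L0,L1,L2,L3} ∩ {L0,L1,L4} ∩ {L0,L1,L4,L5} = {L0,L1}; idom=L1

DF derivation:
  join L4 pred L1: · stop@L1
  join L4 pred L3: L3→L2 stop@L1
  join L4 pred L5: L5→L4 stop@L1
  join L4 pred L6: L6→L4 stop@L1
  join L7 pred L3: L3→L2 stop@L1
  join L7 pred L4: L4 stop@L1
  join L7 pred L5: L5→L4 stop@L1
  L0: DF=∅
  L1: DF=∅
  L2: DF={L4,L7}
  L3: DF={L4,L7}
  L4: DF={L4,L7}
  L5: DF={L4,L7}
  L6: DF={L4}
  L7: DF=∅

φ for z: defs {L0,L1,L2,L3}
  DF⁺ = {L4,L7}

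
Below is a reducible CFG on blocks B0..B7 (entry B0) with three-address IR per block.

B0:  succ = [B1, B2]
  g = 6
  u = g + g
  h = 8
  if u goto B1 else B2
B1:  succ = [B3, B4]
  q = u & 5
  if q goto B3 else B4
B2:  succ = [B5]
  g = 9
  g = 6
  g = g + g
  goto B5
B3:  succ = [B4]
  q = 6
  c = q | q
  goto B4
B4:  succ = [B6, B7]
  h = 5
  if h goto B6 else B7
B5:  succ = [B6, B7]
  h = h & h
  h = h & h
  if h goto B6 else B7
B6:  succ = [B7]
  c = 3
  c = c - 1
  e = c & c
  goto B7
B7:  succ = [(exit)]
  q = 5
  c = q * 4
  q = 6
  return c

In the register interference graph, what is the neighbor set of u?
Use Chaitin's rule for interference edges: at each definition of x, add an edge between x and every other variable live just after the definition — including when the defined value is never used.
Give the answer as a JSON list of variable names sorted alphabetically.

Answer: ["h"]

Analysis:
def/use:
  B0: def={g,h,u} ue=∅
  B1: def={q} ue={u}
  B2: def={g} ue=∅
  B3: def={c,q} ue=∅
  B4: def={h} ue=∅
  B5: def={h} ue={h}
  B6: def={c,e} ue=∅
  B7: def={c,q} ue=∅

Liveness:
  B0 li=∅ lo={h,u}
  B1 li={u} lo=∅
  B2 li={h} lo={h}
  B3 li=∅ lo=∅
  B4 li=∅ lo=∅
  B5 li={h} lo=∅
  B6 li=∅ lo=∅
  B7 li=∅ lo=∅

Conflict graph:
  c: {q}
  e: ∅
  g: {h}
  h: {g,u}
  q: {c}
  u: {h}

N(u) = ["h"]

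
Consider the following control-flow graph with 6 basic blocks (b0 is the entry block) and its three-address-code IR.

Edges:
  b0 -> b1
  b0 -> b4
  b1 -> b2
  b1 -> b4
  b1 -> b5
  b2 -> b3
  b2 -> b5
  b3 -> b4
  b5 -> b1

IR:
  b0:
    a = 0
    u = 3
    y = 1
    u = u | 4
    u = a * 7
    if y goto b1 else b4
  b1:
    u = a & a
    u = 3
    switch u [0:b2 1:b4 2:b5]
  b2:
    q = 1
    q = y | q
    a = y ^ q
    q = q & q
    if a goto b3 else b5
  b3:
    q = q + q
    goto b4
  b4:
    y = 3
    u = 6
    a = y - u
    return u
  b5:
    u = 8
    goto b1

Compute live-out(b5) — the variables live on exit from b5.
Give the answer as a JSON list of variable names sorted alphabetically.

Answer: ["a", "y"]

Analysis:
def/use:
  b0: def={a,u,y} ue=∅
  b1: def={u} ue={a}
  b2: def={a,q} ue={y}
  b3: def={q} ue={q}
  b4: def={a,u,y} ue=∅
  b5: def={u} ue=∅

Backward fixpoint:
  b0: in=∅ out={a,y}
  b1: in={a,y} out={a,y}
  b2: in={y} out={a,q,y}
  b3: in={q} out=∅
  b4: in=∅ out=∅
  b5: in={a,y} out={a,y}

live-out(b5) = ["a", "y"]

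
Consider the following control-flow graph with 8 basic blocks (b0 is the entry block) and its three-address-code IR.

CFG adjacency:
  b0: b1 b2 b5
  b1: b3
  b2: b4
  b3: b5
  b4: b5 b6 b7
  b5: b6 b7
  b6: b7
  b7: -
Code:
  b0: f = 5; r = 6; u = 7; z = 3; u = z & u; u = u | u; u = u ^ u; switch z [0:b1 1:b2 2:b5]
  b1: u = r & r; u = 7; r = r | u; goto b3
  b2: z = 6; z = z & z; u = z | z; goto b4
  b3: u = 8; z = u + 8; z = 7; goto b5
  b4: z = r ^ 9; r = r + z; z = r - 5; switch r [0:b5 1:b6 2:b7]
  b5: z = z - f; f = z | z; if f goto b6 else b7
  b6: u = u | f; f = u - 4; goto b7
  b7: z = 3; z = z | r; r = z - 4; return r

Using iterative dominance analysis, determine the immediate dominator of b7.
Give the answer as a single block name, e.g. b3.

Answer: b0

Derivation:
idom tree: b1←b0 b2←b0 b3←b1 b4←b2 b5←b0 b6←b0 b7←b0
Dom at joins:
  b5: preds {b0,b3,b4}: {b0} ∩ {b0,b1,b3} ∩ {b0,b2,b4} = {b0}; idom=b0
  b6: preds {b4,b5}: {b0,b2,b4} ∩ {b0,b5} = {b0}; idom=b0
  b7: preds {b4,b5,b6}: {b0,b2,b4} ∩ {b0,b5} ∩ {b0,b6} = {b0}; idom=b0

idom(b7) = b0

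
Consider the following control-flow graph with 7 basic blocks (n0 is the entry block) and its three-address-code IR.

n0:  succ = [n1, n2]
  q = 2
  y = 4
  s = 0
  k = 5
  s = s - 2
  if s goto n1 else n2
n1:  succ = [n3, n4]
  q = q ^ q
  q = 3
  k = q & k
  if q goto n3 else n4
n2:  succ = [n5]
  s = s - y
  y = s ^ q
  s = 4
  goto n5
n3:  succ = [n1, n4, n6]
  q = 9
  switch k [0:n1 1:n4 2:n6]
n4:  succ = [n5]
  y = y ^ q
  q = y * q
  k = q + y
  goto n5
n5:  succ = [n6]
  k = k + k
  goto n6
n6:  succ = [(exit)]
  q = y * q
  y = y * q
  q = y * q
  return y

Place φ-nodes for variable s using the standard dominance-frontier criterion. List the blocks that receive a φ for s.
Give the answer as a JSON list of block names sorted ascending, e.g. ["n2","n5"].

Answer: ["n5", "n6"]

Analysis:
idom tree: n1←n0 n2←n0 n3←n1 n4←n1 n5←n0 n6←n0
Dom at joins:
  n1: preds {n0,n3}: {n0} ∩ {n0,n1,n3} = {n0}; idom=n0
  n4: preds {n1,n3}: {n0,n1} ∩ {n0,n1,n3} = {n0,n1}; idom=n1
  n5: preds {n2,n4}: {n0,n2} ∩ {n0,n1,n4} = {n0}; idom=n0
  n6: preds {n3,n5}: {n0,n1,n3} ∩ {n0,n5} = {n0}; idom=n0

DF walk-up:
  n1←n0: walk · to n0
  n1←n3: walk n3→n1 to n0
  n4←n1: walk · to n1
  n4←n3: walk n3 to n1
  n5←n2: walk n2 to n0
  n5←n4: walk n4→n1 to n0
  n6←n3: walk n3→n1 to n0
  n6←n5: walk n5 to n0
  DF(n0)=∅
  DF(n1)={n1,n5,n6}
  DF(n2)={n5}
  DF(n3)={n1,n4,n6}
  DF(n4)={n5}
  DF(n5)={n6}
  DF(n6)=∅

φ for s: defs {n0,n2}
  DF⁺ = {n5,n6}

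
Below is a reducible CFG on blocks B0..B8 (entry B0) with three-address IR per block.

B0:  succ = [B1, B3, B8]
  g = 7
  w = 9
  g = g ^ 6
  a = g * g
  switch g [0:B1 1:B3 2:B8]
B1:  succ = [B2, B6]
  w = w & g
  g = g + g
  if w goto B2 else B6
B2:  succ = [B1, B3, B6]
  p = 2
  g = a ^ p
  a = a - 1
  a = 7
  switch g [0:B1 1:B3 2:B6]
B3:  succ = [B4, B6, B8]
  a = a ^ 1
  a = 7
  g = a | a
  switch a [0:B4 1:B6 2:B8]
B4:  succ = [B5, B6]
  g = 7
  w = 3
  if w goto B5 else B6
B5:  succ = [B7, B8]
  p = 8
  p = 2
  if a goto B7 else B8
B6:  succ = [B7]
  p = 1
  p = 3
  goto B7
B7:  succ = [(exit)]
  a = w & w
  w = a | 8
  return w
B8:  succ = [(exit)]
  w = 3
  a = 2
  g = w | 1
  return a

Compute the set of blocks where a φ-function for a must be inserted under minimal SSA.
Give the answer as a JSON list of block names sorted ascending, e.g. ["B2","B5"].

Answer: ["B1", "B3", "B6", "B7", "B8"]

Analysis:
idom tree: B1←B0 B2←B1 B3←B0 B4←B3 B5←B4 B6←B0 B7←B0 B8←B0
Join-block Dom:
  B1: preds {B0,B2}: {B0} ∩ {B0,B1,B2} = {B0}; idom=B0
  B3: preds {B0,B2}: {B0} ∩ {B0,B1,B2} = {B0}; idom=B0
  B6: preds {B1,B2,B3,B4}: {B0,B1} ∩ {B0,B1,B2} ∩ {B0,B3} ∩ {B0,B3,B4} = {B0}; idom=B0
  B7: preds {B5,B6}: {B0,B3,B4,B5} ∩ {B0,B6} = {B0}; idom=B0
  B8: preds {B0,B3,B5}: {B0} ∩ {B0,B3} ∩ {B0,B3,B4,B5} = {B0}; idom=B0

DF derivation:
  B1←B0: walk · to B0
  B1←B2: walk B2→B1 to B0
  B3←B0: walk · to B0
  B3←B2: walk B2→B1 to B0
  B6←B1: walk B1 to B0
  B6←B2: walk B2→B1 to B0
  B6←B3: walk B3 to B0
  B6←B4: walk B4→B3 to B0
  B7←B5: walk B5→B4→B3 to B0
  B7←B6: walk B6 to B0
  B8←B0: walk · to B0
  B8←B3: walk B3 to B0
  B8←B5: walk B5→B4→B3 to B0
  B0: DF=∅
  B1: DF={B1,B3,B6}
  B2: DF={B1,B3,B6}
  B3: DF={B6,B7,B8}
  B4: DF={B6,B7,B8}
  B5: DF={B7,B8}
  B6: DF={B7}
  B7: DF=∅
  B8: DF=∅

φ for a: defs {B0,B2,B3,B7,B8}
  DF⁺ = {B1,B3,B6,B7,B8}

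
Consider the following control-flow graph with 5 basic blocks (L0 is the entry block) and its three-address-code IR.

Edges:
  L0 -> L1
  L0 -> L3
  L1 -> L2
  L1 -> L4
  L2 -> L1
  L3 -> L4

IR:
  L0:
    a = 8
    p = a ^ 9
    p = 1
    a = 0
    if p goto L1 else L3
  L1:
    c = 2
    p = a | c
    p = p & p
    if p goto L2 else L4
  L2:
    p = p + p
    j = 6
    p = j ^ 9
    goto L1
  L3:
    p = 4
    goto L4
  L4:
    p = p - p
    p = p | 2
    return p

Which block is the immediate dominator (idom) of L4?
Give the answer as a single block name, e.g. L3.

idom tree: L1←L0 L2←L1 L3←L0 L4←L0
Dom at joins:
  L1: preds {L0,L2}: {L0} ∩ {L0,L1,L2} = {L0}; idom=L0
  L4: preds {L1,L3}: {L0,L1} ∩ {L0,L3} = {L0}; idom=L0

idom(L4) = L0

Answer: L0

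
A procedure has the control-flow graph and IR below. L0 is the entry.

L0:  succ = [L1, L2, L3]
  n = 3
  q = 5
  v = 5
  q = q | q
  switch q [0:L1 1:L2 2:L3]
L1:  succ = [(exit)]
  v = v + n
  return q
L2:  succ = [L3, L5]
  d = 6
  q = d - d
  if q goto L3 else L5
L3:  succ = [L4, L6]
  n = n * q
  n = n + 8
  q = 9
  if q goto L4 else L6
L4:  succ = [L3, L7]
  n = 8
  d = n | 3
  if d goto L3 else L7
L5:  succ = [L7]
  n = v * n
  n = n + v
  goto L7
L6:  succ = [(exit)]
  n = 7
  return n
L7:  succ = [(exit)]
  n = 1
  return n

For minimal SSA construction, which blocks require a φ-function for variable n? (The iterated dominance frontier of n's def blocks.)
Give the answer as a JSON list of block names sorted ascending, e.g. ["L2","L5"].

Answer: ["L3", "L7"]

Derivation:
idom tree: L1←L0 L2←L0 L3←L0 L4←L3 L5←L2 L6←L3 L7←L0
Dom at joins:
  L3: preds {L0,L2,L4}: {L0} ∩ {L0,L2} ∩ {L0,L3,L4} = {L0}; idom=L0
  L7: preds {L4,L5}: {L0,L3,L4} ∩ {L0,L2,L5} = {L0}; idom=L0

Frontier:
  L3←L0: walk · to L0
  L3←L2: walk L2 to L0
  L3←L4: walk L4→L3 to L0
  L7←L4: walk L4→L3 to L0
  L7←L5: walk L5→L2 to L0
  DF(L0)=∅
  DF(L1)=∅
  DF(L2)={L3,L7}
  DF(L3)={L3,L7}
  DF(L4)={L3,L7}
  DF(L5)={L7}
  DF(L6)=∅
  DF(L7)=∅

φ for n: defs {L0,L3,L4,L5,L6,L7}
  DF⁺ = {L3,L7}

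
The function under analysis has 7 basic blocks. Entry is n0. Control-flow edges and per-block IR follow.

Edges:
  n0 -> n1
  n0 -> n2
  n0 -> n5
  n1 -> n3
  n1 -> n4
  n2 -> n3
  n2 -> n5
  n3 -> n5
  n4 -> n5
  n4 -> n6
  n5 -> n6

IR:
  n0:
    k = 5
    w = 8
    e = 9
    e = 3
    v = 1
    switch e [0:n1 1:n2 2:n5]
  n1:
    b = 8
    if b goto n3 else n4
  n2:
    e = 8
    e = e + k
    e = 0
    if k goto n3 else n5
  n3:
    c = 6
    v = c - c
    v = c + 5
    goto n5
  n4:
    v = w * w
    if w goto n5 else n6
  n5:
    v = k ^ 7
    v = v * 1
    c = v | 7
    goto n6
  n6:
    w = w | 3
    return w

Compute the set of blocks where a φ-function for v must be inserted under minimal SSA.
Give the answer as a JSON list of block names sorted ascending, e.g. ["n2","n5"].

Answer: ["n5", "n6"]

Derivation:
idom tree: n1←n0 n2←n0 n3←n0 n4←n1 n5←n0 n6←n0
Dom at joins:
  n3: preds {n1,n2}: {n0,n1} ∩ {n0,n2} = {n0}; idom=n0
  n5: preds {n0,n2,n3,n4}: {n0} ∩ {n0,n2} ∩ {n0,n3} ∩ {n0,n1,n4} = {n0}; idom=n0
  n6: preds {n4,n5}: {n0,n1,n4} ∩ {n0,n5} = {n0}; idom=n0

DF walk-up:
  join n3 pred n1: n1 stop@n0
  join n3 pred n2: n2 stop@n0
  join n5 pred n0: · stop@n0
  join n5 pred n2: n2 stop@n0
  join n5 pred n3: n3 stop@n0
  join n5 pred n4: n4→n1 stop@n0
  join n6 pred n4: n4→n1 stop@n0
  join n6 pred n5: n5 stop@n0
  n0 → ∅
  n1 → {n3,n5,n6}
  n2 → {n3,n5}
  n3 → {n5}
  n4 → {n5,n6}
  n5 → {n6}
  n6 → ∅

φ for v: defs {n0,n3,n4,n5}
  DF⁺ = {n5,n6}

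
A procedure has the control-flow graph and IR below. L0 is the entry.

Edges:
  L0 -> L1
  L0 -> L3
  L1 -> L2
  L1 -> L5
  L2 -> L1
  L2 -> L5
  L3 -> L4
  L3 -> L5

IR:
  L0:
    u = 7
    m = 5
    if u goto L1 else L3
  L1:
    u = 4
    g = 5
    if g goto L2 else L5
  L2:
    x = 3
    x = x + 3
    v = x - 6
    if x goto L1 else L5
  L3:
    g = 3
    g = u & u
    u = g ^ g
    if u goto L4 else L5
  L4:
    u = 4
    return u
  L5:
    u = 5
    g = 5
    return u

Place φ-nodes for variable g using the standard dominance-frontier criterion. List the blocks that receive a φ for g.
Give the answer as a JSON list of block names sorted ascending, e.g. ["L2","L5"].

idom tree: L1←L0 L2←L1 L3←L0 L4←L3 L5←L0
Join-block Dom:
  L1: preds {L0,L2}: {L0} ∩ {L0,L1,L2} = {L0}; idom=L0
  L5: preds {L1,L2,L3}: {L0,L1} ∩ {L0,L1,L2} ∩ {L0,L3} = {L0}; idom=L0

Frontier:
  join L1 pred L0: · stop@L0
  join L1 pred L2: L2→L1 stop@L0
  join L5 pred L1: L1 stop@L0
  join L5 pred L2: L2→L1 stop@L0
  join L5 pred L3: L3 stop@L0
  L0 → ∅
  L1 → {L1,L5}
  L2 → {L1,L5}
  L3 → {L5}
  L4 → ∅
  L5 → ∅

φ for g: defs {L1,L3,L5}
  DF⁺ = {L1,L5}

Answer: ["L1", "L5"]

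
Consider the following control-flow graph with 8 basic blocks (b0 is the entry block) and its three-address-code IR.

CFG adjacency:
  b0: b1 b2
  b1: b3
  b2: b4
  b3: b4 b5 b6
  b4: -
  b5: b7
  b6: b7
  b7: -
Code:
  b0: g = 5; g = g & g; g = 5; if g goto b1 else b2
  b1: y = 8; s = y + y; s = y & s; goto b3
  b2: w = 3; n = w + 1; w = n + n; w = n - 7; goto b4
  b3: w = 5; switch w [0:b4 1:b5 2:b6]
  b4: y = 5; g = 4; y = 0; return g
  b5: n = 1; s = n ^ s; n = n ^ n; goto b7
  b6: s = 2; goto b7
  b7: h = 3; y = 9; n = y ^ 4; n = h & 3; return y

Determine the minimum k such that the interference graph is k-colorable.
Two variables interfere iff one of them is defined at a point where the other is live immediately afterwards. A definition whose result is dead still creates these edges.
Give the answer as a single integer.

def/use:
  b0 def {g} use ∅
  b1 def {s,y} use ∅
  b2 def {n,w} use ∅
  b3 def {w} use ∅
  b4 def {g,y} use ∅
  b5 def {n,s} use {s}
  b6 def {s} use ∅
  b7 def {h,n,y} use ∅

Backward fixpoint:
  b0 li=∅ lo=∅
  b1 li=∅ lo={s}
  b2 li=∅ lo=∅
  b3 li={s} lo={s}
  b4 li=∅ lo=∅
  b5 li={s} lo=∅
  b6 li=∅ lo=∅
  b7 li=∅ lo=∅

Interfere edges:
  g↔{y}
  h↔{n,y}
  n↔{h,s,w,y}
  s↔{n,w,y}
  w↔{n,s}
  y↔{g,h,n,s}

Registers:
  lower bound: {h,n,y} mutually conflict ⇒ χ ≥ 3
  3-colouring: R0={g,n}  R1={w,y}  R2={h,s}
  χ = 3

Answer: 3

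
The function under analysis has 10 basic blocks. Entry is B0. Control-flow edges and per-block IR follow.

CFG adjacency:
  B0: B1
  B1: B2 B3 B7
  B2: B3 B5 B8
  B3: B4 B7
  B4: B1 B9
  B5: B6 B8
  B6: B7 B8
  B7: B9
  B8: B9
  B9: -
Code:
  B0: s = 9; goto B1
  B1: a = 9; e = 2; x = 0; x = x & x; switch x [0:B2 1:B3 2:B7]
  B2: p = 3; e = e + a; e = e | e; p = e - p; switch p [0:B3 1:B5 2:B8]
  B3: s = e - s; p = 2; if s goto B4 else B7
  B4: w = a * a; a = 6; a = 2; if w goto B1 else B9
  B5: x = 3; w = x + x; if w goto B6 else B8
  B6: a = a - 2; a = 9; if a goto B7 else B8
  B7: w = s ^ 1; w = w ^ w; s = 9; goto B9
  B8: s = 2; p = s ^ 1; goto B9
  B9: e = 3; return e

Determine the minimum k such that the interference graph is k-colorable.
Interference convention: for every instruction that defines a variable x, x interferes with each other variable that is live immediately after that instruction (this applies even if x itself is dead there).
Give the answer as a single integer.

def/use:
  B0 def {s} use ∅
  B1 def {a,e,x} use ∅
  B2 def {e,p} use {a,e}
  B3 def {p,s} use {e,s}
  B4 def {a,w} use {a}
  B5 def {w,x} use ∅
  B6 def {a} use {a}
  B7 def {s,w} use {s}
  B8 def {p,s} use ∅
  B9 def {e} use ∅

Backward fixpoint:
  B0: in=∅ out={s}
  B1: in={s} out={a,e,s}
  B2: in={a,e,s} out={a,e,s}
  B3: in={a,e,s} out={a,s}
  B4: in={a,s} out={s}
  B5: in={a,s} out={a,s}
  B6: in={a,s} out={s}
  B7: in={s} out=∅
  B8: in=∅ out=∅
  B9: in=∅ out=∅

Interference:
  a↔{e,p,s,w,x}
  e↔{a,p,s,x}
  p↔{a,e,s}
  s↔{a,e,p,w,x}
  w↔{a,s}
  x↔{a,e,s}

Registers:
  clique {a,e,p,s} ⇒ need ≥ 4
  assign a→c0 e→c2 p→c3 s→c1 w→c2 x→c3 — no edge inside a register ⇒ χ ≤ 4
  χ = 4

Answer: 4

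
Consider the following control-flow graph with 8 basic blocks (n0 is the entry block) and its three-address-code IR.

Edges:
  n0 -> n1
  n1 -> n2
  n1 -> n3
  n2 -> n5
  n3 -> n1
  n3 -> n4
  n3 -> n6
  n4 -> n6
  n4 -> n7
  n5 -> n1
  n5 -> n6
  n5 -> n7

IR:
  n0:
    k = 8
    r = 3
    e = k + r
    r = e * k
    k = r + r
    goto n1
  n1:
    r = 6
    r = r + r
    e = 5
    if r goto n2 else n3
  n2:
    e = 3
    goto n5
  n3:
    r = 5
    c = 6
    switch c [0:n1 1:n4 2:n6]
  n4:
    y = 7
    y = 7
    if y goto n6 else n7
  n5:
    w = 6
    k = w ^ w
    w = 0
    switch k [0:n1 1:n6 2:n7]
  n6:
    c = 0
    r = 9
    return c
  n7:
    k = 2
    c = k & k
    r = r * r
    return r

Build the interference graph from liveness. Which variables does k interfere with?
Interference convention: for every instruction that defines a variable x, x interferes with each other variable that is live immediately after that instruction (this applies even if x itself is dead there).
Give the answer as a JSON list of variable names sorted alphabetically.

Block summaries:
  n0: {e,k,r} / ∅
  n1: {e,r} / ∅
  n2: {e} / ∅
  n3: {c,r} / ∅
  n4: {y} / ∅
  n5: {k,w} / ∅
  n6: {c,r} / ∅
  n7: {c,k,r} / {r}

Backward fixpoint:
  n0: in=∅ out=∅
  n1: in=∅ out={r}
  n2: in={r} out={r}
  n3: in=∅ out={r}
  n4: in={r} out={r}
  n5: in={r} out={r}
  n6: in=∅ out=∅
  n7: in={r} out=∅

Conflict graph:
  c: {r}
  e: {k,r}
  k: {e,r,w}
  r: {c,e,k,w,y}
  w: {k,r}
  y: {r}

N(k) = ["e", "r", "w"]

Answer: ["e", "r", "w"]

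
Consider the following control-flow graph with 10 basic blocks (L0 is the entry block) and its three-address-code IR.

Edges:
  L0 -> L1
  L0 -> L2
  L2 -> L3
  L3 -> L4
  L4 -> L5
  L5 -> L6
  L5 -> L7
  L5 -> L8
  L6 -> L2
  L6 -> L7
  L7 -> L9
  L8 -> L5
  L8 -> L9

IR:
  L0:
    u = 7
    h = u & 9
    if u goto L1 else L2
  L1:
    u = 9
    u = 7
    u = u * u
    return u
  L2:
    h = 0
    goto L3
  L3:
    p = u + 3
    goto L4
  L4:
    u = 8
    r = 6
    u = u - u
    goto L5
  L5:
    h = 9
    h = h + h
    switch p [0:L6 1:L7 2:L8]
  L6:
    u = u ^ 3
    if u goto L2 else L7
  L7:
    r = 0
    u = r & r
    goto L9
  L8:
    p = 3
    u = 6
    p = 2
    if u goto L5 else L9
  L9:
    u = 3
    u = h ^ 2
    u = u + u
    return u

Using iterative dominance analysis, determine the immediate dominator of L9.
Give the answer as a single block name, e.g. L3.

Answer: L5

Analysis:
idom tree: L1←L0 L2←L0 L3←L2 L4←L3 L5←L4 L6←L5 L7←L5 L8←L5 L9←L5
Dom∩ at merges:
  L2: preds {L0,L6}: {L0} ∩ {L0,L2,L3,L4,L5,L6} = {L0}; idom=L0
  L5: preds {L4,L8}: {L0,L2,L3,L4} ∩ {L0,L2,L3,L4,L5,L8} = {L0,L2,L3,L4}; idom=L4
  L7: preds {L5,L6}: {L0,L2,L3,L4,L5} ∩ {L0,L2,L3,L4,L5,L6} = {L0,L2,L3,L4,L5}; idom=L5
  L9: preds {L7,L8}: {L0,L2,L3,L4,L5,L7} ∩ {L0,L2,L3,L4,L5,L8} = {L0,L2,L3,L4,L5}; idom=L5

idom(L9) = L5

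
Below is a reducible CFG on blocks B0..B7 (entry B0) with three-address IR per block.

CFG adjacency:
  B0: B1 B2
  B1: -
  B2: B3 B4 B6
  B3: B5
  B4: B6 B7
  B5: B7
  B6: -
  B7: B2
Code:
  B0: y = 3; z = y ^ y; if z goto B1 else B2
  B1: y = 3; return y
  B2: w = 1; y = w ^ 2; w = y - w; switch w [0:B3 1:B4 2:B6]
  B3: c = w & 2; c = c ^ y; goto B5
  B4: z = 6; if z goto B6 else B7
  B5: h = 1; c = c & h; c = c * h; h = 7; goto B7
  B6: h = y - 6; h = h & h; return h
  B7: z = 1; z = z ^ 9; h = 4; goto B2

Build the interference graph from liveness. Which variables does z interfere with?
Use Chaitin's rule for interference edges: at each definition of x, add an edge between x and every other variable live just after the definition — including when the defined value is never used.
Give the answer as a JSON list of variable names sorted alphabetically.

Answer: ["y"]

Working:
Block summaries:
  B0 def {y,z} use ∅
  B1 def {y} use ∅
  B2 def {w,y} use ∅
  B3 def {c} use {w,y}
  B4 def {z} use ∅
  B5 def {c,h} use {c}
  B6 def {h} use {y}
  B7 def {h,z} use ∅

Liveness:
  live B0: ∅→∅
  live B1: ∅→∅
  live B2: ∅→{w,y}
  live B3: {w,y}→{c}
  live B4: {y}→{y}
  live B5: {c}→∅
  live B6: {y}→∅
  live B7: ∅→∅

Conflict graph:
  c — {h,y}
  h — {c}
  w — {y}
  y — {c,w,z}
  z — {y}

N(z) = ["y"]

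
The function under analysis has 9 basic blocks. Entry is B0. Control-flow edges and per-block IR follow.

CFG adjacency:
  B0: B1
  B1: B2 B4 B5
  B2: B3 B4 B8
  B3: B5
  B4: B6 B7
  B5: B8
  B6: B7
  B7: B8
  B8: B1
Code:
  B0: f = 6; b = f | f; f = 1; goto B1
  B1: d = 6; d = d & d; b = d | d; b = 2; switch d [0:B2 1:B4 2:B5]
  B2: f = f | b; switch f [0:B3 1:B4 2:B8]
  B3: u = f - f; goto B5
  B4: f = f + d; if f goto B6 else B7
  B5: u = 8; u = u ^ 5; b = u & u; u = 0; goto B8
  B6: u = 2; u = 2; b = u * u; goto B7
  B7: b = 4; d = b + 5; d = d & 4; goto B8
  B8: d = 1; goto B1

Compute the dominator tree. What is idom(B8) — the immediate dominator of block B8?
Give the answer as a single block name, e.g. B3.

idom tree: B1←B0 B2←B1 B3←B2 B4←B1 B5←B1 B6←B4 B7←B4 B8←B1
Dom at joins:
  B1: preds {B0,B8}: {B0} ∩ {B0,B1,B8} = {B0}; idom=B0
  B4: preds {B1,B2}: {B0,B1} ∩ {B0,B1,B2} = {B0,B1}; idom=B1
  B5: preds {B1,B3}: {B0,B1} ∩ {B0,B1,B2,B3} = {B0,B1}; idom=B1
  B7: preds {B4,B6}: {B0,B1,B4} ∩ {B0,B1,B4,B6} = {B0,B1,B4}; idom=B4
  B8: preds {B2,B5,B7}: {B0,B1,B2} ∩ {B0,B1,B5} ∩ {B0,B1,B4,B7} = {B0,B1}; idom=B1

idom(B8) = B1

Answer: B1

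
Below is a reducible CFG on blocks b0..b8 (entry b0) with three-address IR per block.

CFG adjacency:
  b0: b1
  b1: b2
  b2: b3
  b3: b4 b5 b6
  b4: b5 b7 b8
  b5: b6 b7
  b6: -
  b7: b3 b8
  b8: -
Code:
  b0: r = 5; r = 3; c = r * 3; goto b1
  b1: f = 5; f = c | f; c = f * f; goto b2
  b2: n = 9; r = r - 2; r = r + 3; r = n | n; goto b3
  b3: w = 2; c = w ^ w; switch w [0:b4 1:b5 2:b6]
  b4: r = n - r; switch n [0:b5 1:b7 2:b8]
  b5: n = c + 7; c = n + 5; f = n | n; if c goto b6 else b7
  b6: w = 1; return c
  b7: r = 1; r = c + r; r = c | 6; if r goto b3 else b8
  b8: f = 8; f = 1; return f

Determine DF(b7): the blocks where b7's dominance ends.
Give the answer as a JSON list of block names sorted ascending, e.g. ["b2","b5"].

Answer: ["b3", "b8"]

Analysis:
idom tree: b1←b0 b2←b1 b3←b2 b4←b3 b5←b3 b6←b3 b7←b3 b8←b3
Dom∩ at merges:
  b3: preds {b2,b7}: {b0,b1,b2} ∩ {b0,b1,b2,b3,b7} = {b0,b1,b2}; idom=b2
  b5: preds {b3,b4}: {b0,b1,b2,b3} ∩ {b0,b1,b2,b3,b4} = {b0,b1,b2,b3}; idom=b3
  b6: preds {b3,b5}: {b0,b1,b2,b3} ∩ {b0,b1,b2,b3,b5} = {b0,b1,b2,b3}; idom=b3
  b7: preds {b4,b5}: {b0,b1,b2,b3,b4} ∩ {b0,b1,b2,b3,b5} = {b0,b1,b2,b3}; idom=b3
  b8: preds {b4,b7}: {b0,b1,b2,b3,b4} ∩ {b0,b1,b2,b3,b7} = {b0,b1,b2,b3}; idom=b3

DF derivation:
  join b3 pred b2: · stop@b2
  join b3 pred b7: b7→b3 stop@b2
  join b5 pred b3: · stop@b3
  join b5 pred b4: b4 stop@b3
  join b6 pred b3: · stop@b3
  join b6 pred b5: b5 stop@b3
  join b7 pred b4: b4 stop@b3
  join b7 pred b5: b5 stop@b3
  join b8 pred b4: b4 stop@b3
  join b8 pred b7: b7 stop@b3
  b0 → ∅
  b1 → ∅
  b2 → ∅
  b3 → {b3}
  b4 → {b5,b7,b8}
  b5 → {b6,b7}
  b6 → ∅
  b7 → {b3,b8}
  b8 → ∅

DF(b7) = ["b3", "b8"]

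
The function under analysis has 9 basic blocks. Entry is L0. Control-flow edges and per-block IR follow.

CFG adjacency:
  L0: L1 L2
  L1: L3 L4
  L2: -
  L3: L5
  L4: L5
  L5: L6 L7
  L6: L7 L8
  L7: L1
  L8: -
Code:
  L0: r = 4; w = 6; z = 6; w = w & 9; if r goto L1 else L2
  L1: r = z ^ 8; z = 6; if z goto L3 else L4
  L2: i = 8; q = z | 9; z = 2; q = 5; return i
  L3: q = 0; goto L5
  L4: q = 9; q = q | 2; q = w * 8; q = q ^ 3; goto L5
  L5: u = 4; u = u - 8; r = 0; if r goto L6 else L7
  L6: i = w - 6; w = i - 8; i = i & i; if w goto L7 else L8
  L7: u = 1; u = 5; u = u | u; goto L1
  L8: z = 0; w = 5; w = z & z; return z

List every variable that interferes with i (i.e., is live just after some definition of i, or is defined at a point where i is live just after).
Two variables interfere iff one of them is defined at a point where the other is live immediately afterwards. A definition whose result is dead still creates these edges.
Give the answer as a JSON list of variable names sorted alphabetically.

Per-block:
  L0: {r,w,z} / ∅
  L1: {r,z} / {z}
  L2: {i,q,z} / {z}
  L3: {q} / ∅
  L4: {q} / {w}
  L5: {r,u} / ∅
  L6: {i,w} / {w}
  L7: {u} / ∅
  L8: {w,z} / ∅

Backward fixpoint:
  live L0: ∅→{w,z}
  live L1: {w,z}→{w,z}
  live L2: {z}→∅
  live L3: {w,z}→{w,z}
  live L4: {w,z}→{w,z}
  live L5: {w,z}→{w,z}
  live L6: {w,z}→{w,z}
  live L7: {w,z}→{w,z}
  live L8: ∅→∅

Interfere edges:
  i↔{q,w,z}
  q↔{i,w,z}
  r↔{w,z}
  u↔{w,z}
  w↔{i,q,r,u,z}
  z↔{i,q,r,u,w}

N(i) = ["q", "w", "z"]

Answer: ["q", "w", "z"]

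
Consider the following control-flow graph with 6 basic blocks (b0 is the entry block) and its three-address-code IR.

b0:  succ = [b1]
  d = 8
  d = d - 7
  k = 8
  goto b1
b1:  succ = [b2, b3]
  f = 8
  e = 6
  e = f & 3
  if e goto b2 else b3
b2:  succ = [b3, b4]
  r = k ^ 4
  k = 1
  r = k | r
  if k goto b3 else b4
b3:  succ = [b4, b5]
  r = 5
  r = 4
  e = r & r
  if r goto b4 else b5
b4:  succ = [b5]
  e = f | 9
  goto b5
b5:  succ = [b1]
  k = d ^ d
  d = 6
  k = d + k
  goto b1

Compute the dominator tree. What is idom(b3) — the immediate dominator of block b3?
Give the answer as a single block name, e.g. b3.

Answer: b1

Derivation:
idom tree: b1←b0 b2←b1 b3←b1 b4←b1 b5←b1
Join-block Dom:
  b1: preds {b0,b5}: {b0} ∩ {b0,b1,b5} = {b0}; idom=b0
  b3: preds {b1,b2}: {b0,b1} ∩ {b0,b1,b2} = {b0,b1}; idom=b1
  b4: preds {b2,b3}: {b0,b1,b2} ∩ {b0,b1,b3} = {b0,b1}; idom=b1
  b5: preds {b3,b4}: {b0,b1,b3} ∩ {b0,b1,b4} = {b0,b1}; idom=b1

idom(b3) = b1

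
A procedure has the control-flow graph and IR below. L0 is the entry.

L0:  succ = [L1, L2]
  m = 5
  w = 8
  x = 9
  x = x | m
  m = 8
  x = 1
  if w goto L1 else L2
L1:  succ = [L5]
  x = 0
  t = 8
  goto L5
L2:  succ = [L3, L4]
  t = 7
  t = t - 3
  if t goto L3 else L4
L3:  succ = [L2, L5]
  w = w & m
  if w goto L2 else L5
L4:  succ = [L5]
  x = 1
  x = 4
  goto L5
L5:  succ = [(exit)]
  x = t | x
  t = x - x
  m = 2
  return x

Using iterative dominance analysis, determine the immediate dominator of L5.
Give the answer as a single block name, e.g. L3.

idom tree: L1←L0 L2←L0 L3←L2 L4←L2 L5←L0
Dom∩ at merges:
  L2: preds {L0,L3}: {L0} ∩ {L0,L2,L3} = {L0}; idom=L0
  L5: preds {L1,L3,L4}: {L0,L1} ∩ {L0,L2,L3} ∩ {L0,L2,L4} = {L0}; idom=L0

idom(L5) = L0

Answer: L0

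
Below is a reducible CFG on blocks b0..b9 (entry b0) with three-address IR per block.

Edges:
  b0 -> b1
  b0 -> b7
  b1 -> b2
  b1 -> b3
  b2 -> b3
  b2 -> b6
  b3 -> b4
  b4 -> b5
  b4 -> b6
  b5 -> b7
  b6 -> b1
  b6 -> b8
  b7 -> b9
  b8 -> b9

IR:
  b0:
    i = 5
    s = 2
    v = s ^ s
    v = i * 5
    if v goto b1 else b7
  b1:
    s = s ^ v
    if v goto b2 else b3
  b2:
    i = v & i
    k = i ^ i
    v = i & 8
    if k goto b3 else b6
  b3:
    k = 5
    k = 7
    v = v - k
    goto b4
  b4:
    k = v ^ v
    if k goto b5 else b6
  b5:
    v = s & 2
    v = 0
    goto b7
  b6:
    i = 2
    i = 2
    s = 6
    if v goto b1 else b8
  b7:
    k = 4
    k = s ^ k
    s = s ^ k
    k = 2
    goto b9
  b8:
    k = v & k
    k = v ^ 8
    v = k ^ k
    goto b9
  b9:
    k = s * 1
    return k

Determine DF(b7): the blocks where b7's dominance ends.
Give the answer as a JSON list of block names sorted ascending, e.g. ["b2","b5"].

Answer: ["b9"]

Derivation:
idom tree: b1←b0 b2←b1 b3←b1 b4←b3 b5←b4 b6←b1 b7←b0 b8←b6 b9←b0
Join-block Dom:
  b1: preds {b0,b6}: {b0} ∩ {b0,b1,b6} = {b0}; idom=b0
  b3: preds {b1,b2}: {b0,b1} ∩ {b0,b1,b2} = {b0,b1}; idom=b1
  b6: preds {b2,b4}: {b0,b1,b2} ∩ {b0,b1,b3,b4} = {b0,b1}; idom=b1
  b7: preds {b0,b5}: {b0} ∩ {b0,b1,b3,b4,b5} = {b0}; idom=b0
  b9: preds {b7,b8}: {b0,b7} ∩ {b0,b1,b6,b8} = {b0}; idom=b0

Frontier:
  b1←b0: walk · to b0
  b1←b6: walk b6→b1 to b0
  b3←b1: walk · to b1
  b3←b2: walk b2 to b1
  b6←b2: walk b2 to b1
  b6←b4: walk b4→b3 to b1
  b7←b0: walk · to b0
  b7←b5: walk b5→b4→b3→b1 to b0
  b9←b7: walk b7 to b0
  b9←b8: walk b8→b6→b1 to b0
  DF(b0)=∅
  DF(b1)={b1,b7,b9}
  DF(b2)={b3,b6}
  DF(b3)={b6,b7}
  DF(b4)={b6,b7}
  DF(b5)={b7}
  DF(b6)={b1,b9}
  DF(b7)={b9}
  DF(b8)={b9}
  DF(b9)=∅

DF(b7) = ["b9"]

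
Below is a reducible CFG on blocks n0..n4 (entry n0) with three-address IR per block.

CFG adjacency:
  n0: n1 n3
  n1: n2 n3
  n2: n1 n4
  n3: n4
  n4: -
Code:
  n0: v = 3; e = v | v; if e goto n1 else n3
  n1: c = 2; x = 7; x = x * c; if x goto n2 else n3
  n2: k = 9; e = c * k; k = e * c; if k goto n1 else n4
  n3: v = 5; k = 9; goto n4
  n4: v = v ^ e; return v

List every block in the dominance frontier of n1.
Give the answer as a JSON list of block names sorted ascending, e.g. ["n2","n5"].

idom tree: n1←n0 n2←n1 n3←n0 n4←n0
Join-block Dom:
  n1: preds {n0,n2}: {n0} ∩ {n0,n1,n2} = {n0}; idom=n0
  n3: preds {n0,n1}: {n0} ∩ {n0,n1} = {n0}; idom=n0
  n4: preds {n2,n3}: {n0,n1,n2} ∩ {n0,n3} = {n0}; idom=n0

DF walk-up:
  join n1 pred n0: · stop@n0
  join n1 pred n2: n2→n1 stop@n0
  join n3 pred n0: · stop@n0
  join n3 pred n1: n1 stop@n0
  join n4 pred n2: n2→n1 stop@n0
  join n4 pred n3: n3 stop@n0
  n0 → ∅
  n1 → {n1,n3,n4}
  n2 → {n1,n4}
  n3 → {n4}
  n4 → ∅

DF(n1) = ["n1", "n3", "n4"]

Answer: ["n1", "n3", "n4"]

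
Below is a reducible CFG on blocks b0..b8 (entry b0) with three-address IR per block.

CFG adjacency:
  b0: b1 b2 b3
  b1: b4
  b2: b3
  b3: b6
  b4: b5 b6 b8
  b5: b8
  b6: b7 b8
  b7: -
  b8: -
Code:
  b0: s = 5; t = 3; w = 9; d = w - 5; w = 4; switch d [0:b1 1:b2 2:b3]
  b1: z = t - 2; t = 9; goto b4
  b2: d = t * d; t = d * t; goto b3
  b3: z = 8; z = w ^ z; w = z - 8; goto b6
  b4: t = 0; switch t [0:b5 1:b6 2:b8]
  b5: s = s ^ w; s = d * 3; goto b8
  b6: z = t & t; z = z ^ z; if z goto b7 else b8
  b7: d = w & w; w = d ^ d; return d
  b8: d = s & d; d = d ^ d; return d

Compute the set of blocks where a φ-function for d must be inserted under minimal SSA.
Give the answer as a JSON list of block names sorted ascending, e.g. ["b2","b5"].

idom tree: b1←b0 b2←b0 b3←b0 b4←b1 b5←b4 b6←b0 b7←b6 b8←b0
Dom at joins:
  b3: preds {b0,b2}: {b0} ∩ {b0,b2} = {b0}; idom=b0
  b6: preds {b3,b4}: {b0,b3} ∩ {b0,b1,b4} = {b0}; idom=b0
  b8: preds {b4,b5,b6}: {b0,b1,b4} ∩ {b0,b1,b4,b5} ∩ {b0,b6} = {b0}; idom=b0

Frontier:
  join b3 pred b0: · stop@b0
  join b3 pred b2: b2 stop@b0
  join b6 pred b3: b3 stop@b0
  join b6 pred b4: b4→b1 stop@b0
  join b8 pred b4: b4→b1 stop@b0
  join b8 pred b5: b5→b4→b1 stop@b0
  join b8 pred b6: b6 stop@b0
  DF(b0)=∅
  DF(b1)={b6,b8}
  DF(b2)={b3}
  DF(b3)={b6}
  DF(b4)={b6,b8}
  DF(b5)={b8}
  DF(b6)={b8}
  DF(b7)=∅
  DF(b8)=∅

φ for d: defs {b0,b2,b7,b8}
  DF⁺ = {b3,b6,b8}

Answer: ["b3", "b6", "b8"]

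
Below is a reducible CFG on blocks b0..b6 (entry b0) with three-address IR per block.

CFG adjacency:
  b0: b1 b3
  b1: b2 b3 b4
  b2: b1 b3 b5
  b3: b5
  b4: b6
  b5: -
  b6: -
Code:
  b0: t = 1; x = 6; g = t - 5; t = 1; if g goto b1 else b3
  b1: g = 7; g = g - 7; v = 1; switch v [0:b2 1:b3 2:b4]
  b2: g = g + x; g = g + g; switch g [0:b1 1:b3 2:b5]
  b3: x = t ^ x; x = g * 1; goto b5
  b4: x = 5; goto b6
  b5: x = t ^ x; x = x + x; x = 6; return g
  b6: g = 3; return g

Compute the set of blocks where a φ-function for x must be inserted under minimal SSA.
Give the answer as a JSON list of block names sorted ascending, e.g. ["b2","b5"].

idom tree: b1←b0 b2←b1 b3←b0 b4←b1 b5←b0 b6←b4
Join-block Dom:
  b1: preds {b0,b2}: {b0} ∩ {b0,b1,b2} = {b0}; idom=b0
  b3: preds {b0,b1,b2}: {b0} ∩ {b0,b1} ∩ {b0,b1,b2} = {b0}; idom=b0
  b5: preds {b2,b3}: {b0,b1,b2} ∩ {b0,b3} = {b0}; idom=b0

DF walk-up:
  b1←b0: walk · to b0
  b1←b2: walk b2→b1 to b0
  b3←b0: walk · to b0
  b3←b1: walk b1 to b0
  b3←b2: walk b2→b1 to b0
  b5←b2: walk b2→b1 to b0
  b5←b3: walk b3 to b0
  DF(b0)=∅
  DF(b1)={b1,b3,b5}
  DF(b2)={b1,b3,b5}
  DF(b3)={b5}
  DF(b4)=∅
  DF(b5)=∅
  DF(b6)=∅

φ for x: defs {b0,b3,b4,b5}
  DF⁺ = {b5}

Answer: ["b5"]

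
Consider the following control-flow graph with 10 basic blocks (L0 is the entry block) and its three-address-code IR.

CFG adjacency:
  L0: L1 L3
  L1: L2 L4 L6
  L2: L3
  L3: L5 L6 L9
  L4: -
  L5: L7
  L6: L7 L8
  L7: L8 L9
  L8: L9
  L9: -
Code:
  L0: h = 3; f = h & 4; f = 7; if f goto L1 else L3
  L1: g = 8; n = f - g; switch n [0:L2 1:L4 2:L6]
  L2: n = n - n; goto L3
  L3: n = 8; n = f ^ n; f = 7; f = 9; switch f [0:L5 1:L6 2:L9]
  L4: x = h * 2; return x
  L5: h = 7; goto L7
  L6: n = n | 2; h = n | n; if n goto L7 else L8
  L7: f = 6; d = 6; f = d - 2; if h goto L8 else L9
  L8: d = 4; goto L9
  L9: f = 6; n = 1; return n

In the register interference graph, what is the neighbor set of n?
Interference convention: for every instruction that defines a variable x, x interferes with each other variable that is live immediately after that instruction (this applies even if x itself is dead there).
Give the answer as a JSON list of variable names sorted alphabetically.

Block summaries:
  L0: def={f,h} ue=∅
  L1: def={g,n} ue={f}
  L2: def={n} ue={n}
  L3: def={f,n} ue={f}
  L4: def={x} ue={h}
  L5: def={h} ue=∅
  L6: def={h,n} ue={n}
  L7: def={d,f} ue={h}
  L8: def={d} ue=∅
  L9: def={f,n} ue=∅

Liveness:
  live L0: ∅→{f,h}
  live L1: {f,h}→{f,h,n}
  live L2: {f,n}→{f}
  live L3: {f}→{n}
  live L4: {h}→∅
  live L5: ∅→{h}
  live L6: {n}→{h}
  live L7: {h}→∅
  live L8: ∅→∅
  live L9: ∅→∅

Interference:
  d — {h}
  f — {g,h,n}
  g — {f,h}
  h — {d,f,g,n}
  n — {f,h}
  x — ∅

N(n) = ["f", "h"]

Answer: ["f", "h"]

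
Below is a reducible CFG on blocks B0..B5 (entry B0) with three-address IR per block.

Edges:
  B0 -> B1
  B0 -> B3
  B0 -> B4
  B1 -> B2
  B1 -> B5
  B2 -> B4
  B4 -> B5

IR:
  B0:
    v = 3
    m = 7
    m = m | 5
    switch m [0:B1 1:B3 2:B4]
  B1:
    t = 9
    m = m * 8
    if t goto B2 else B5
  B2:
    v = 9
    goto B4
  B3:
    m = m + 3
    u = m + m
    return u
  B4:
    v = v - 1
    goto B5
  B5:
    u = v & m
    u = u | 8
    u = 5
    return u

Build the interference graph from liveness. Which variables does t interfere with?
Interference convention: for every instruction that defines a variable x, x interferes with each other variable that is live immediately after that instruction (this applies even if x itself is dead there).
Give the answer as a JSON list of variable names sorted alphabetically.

def/use:
  B0 def {m,v} use ∅
  B1 def {m,t} use {m}
  B2 def {v} use ∅
  B3 def {m,u} use {m}
  B4 def {v} use {v}
  B5 def {u} use {m,v}

Liveness:
  B0 li=∅ lo={m,v}
  B1 li={m,v} lo={m,v}
  B2 li={m} lo={m,v}
  B3 li={m} lo=∅
  B4 li={m,v} lo={m,v}
  B5 li={m,v} lo=∅

Conflict graph:
  m: {t,v}
  t: {m,v}
  u: ∅
  v: {m,t}

N(t) = ["m", "v"]

Answer: ["m", "v"]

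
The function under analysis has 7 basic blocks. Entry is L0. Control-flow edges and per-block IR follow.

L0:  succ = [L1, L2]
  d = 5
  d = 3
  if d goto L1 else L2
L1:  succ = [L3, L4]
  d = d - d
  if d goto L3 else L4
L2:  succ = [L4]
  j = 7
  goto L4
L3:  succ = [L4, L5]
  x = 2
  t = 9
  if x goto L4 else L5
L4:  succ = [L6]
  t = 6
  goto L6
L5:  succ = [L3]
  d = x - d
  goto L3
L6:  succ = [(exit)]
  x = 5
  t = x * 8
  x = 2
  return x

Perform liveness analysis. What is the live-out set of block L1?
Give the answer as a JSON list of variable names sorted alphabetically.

Block summaries:
  L0: def={d} ue=∅
  L1: def={d} ue={d}
  L2: def={j} ue=∅
  L3: def={t,x} ue=∅
  L4: def={t} ue=∅
  L5: def={d} ue={d,x}
  L6: def={t,x} ue=∅

Liveness:
  L0 li=∅ lo={d}
  L1 li={d} lo={d}
  L2 li=∅ lo=∅
  L3 li={d} lo={d,x}
  L4 li=∅ lo=∅
  L5 li={d,x} lo={d}
  L6 li=∅ lo=∅

live-out(L1) = ["d"]

Answer: ["d"]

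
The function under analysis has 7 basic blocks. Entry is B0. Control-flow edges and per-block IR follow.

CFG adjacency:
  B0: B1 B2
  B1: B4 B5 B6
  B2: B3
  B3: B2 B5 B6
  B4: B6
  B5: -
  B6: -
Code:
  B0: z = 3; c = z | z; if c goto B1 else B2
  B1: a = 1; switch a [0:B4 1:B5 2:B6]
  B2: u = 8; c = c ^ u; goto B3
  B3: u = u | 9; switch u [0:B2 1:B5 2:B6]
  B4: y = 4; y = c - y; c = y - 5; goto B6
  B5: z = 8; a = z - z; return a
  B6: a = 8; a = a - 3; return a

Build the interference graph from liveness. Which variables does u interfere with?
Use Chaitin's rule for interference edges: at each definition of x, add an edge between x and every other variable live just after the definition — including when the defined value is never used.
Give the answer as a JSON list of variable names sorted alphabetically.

Per-block:
  B0: {c,z} / ∅
  B1: {a} / ∅
  B2: {c,u} / {c}
  B3: {u} / {u}
  B4: {c,y} / {c}
  B5: {a,z} / ∅
  B6: {a} / ∅

Live sets:
  live B0: ∅→{c}
  live B1: {c}→{c}
  live B2: {c}→{c,u}
  live B3: {c,u}→{c}
  live B4: {c}→∅
  live B5: ∅→∅
  live B6: ∅→∅

Interfere edges:
  a↔{c}
  c↔{a,u,y}
  u↔{c}
  y↔{c}
  z↔∅

N(u) = ["c"]

Answer: ["c"]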